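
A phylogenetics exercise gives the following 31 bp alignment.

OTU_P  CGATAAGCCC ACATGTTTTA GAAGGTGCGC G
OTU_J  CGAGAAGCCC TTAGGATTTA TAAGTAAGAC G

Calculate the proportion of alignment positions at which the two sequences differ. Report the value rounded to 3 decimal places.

The sequences differ at positions 4 (T/G), 11 (A/T), 12 (C/T), 14 (T/G), 16 (T/A), 21 (G/T), 25 (G/T), 26 (T/A), 27 (G/A), 28 (C/G), 29 (G/A).
There are 11 differences over 31 sites, so p = 11/31 = 0.355.

0.355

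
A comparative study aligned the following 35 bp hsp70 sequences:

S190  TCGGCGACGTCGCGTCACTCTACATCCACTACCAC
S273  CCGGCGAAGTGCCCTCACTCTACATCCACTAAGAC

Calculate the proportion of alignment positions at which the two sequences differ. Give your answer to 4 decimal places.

0.2000

Mismatches occur at site 1 (T→C), site 8 (C→A), site 11 (C→G), site 12 (G→C), site 14 (G→C), site 32 (C→A), site 33 (C→G).
There are 7 differences over 35 sites, so p = 7/35 = 0.2000.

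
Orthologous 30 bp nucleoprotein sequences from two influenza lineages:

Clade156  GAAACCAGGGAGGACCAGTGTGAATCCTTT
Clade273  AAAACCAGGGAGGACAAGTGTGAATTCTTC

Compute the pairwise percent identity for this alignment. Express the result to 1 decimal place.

86.7%

Differing sites — 1:G/A; 16:C/A; 26:C/T; 30:T/C.
26 of the 30 sites match, so the percent identity is 26/30 × 100 = 86.7%.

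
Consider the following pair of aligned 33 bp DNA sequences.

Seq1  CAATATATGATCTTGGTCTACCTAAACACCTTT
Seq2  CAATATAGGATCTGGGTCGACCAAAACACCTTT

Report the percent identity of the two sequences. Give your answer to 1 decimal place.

87.9%

The sequences differ at positions 8 (T/G), 14 (T/G), 19 (T/G), 23 (T/A).
29 of the 33 sites match, so the percent identity is 29/33 × 100 = 87.9%.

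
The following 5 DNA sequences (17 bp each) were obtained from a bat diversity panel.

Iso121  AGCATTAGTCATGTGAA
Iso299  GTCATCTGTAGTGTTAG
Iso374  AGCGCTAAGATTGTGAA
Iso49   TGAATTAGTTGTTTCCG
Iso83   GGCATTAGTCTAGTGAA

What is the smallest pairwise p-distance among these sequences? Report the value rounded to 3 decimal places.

0.176

Pairwise Hamming distances:
  Iso121 vs Iso299: 8
  Iso121 vs Iso374: 6
  Iso121 vs Iso49: 8
  Iso121 vs Iso83: 3
  Iso299 vs Iso374: 11
  Iso299 vs Iso49: 9
  Iso299 vs Iso83: 8
  Iso374 vs Iso49: 12
  Iso374 vs Iso83: 7
  Iso49 vs Iso83: 9
The smallest is 3 mismatches, between Iso121 and Iso83; p = 3/17 = 0.176.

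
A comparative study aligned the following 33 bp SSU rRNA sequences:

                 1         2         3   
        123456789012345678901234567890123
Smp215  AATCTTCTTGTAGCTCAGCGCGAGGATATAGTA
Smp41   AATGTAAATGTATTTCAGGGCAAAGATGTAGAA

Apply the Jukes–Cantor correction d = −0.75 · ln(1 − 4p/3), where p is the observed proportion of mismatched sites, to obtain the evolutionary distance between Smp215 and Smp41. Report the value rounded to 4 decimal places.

The sequences differ at positions 4 (C/G), 6 (T/A), 7 (C/A), 8 (T/A), 13 (G/T), 14 (C/T), 19 (C/G), 22 (G/A), 24 (G/A), 28 (A/G), 32 (T/A).
p = 11/33 = 0.333333.
d = −0.75 · ln(1 − (4/3)·0.333333) = −0.75 · ln(0.555556) = −0.75 · (-0.587786) = 0.4408.

0.4408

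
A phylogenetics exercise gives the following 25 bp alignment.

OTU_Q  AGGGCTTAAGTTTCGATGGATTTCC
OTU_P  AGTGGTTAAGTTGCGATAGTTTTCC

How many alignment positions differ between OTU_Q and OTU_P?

Mismatches occur at site 3 (G→T), site 5 (C→G), site 13 (T→G), site 18 (G→A), site 20 (A→T).
That gives 5 mismatches out of 25 aligned sites, so the Hamming distance is 5.

5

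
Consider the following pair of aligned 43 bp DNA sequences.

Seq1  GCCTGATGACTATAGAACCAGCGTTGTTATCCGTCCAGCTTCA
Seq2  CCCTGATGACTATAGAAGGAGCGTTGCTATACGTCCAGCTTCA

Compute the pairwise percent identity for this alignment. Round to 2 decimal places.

88.37%

Differing sites — 1:G/C; 18:C/G; 19:C/G; 27:T/C; 31:C/A.
38 of the 43 sites match, so the percent identity is 38/43 × 100 = 88.37%.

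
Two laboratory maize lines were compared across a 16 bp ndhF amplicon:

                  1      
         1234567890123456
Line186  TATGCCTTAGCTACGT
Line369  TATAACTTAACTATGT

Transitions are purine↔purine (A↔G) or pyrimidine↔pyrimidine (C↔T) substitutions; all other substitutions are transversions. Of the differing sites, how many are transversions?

Mismatches occur at site 4 (G→A, transition), site 5 (C→A, transversion), site 10 (G→A, transition), site 14 (C→T, transition).
Of the 4 differences, 3 transitions and 1 transversion, so the answer is 1.

1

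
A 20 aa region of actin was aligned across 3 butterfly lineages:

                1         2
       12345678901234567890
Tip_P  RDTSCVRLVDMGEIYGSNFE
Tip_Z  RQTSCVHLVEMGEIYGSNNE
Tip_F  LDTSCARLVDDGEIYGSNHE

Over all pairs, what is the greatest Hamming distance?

7

Pairwise Hamming distances:
  Tip_P vs Tip_Z: 4
  Tip_P vs Tip_F: 4
  Tip_Z vs Tip_F: 7
The largest is 7, between Tip_Z and Tip_F.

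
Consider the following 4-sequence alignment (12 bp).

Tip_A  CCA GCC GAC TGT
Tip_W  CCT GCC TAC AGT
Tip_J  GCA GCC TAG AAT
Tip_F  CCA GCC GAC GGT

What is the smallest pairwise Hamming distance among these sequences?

1

Pairwise Hamming distances:
  Tip_A vs Tip_W: 3
  Tip_A vs Tip_J: 5
  Tip_A vs Tip_F: 1
  Tip_W vs Tip_J: 4
  Tip_W vs Tip_F: 3
  Tip_J vs Tip_F: 5
The smallest is 1, between Tip_A and Tip_F.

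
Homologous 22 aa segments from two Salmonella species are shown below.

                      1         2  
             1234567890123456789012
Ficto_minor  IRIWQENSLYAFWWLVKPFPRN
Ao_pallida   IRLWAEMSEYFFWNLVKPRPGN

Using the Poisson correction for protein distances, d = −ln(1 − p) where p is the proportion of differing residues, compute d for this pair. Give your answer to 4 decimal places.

Mismatches occur at site 3 (I→L), site 5 (Q→A), site 7 (N→M), site 9 (L→E), site 11 (A→F), site 14 (W→N), site 19 (F→R), site 21 (R→G).
p = 8/22 = 0.363636.
d = −ln(1 − 0.363636) = −ln(0.636364) = 0.4520.

0.4520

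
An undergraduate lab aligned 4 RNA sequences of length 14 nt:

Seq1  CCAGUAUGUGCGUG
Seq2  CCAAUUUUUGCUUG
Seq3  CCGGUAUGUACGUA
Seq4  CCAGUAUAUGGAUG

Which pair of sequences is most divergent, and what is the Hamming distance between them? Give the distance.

7

Pairwise Hamming distances:
  Seq1 vs Seq2: 4
  Seq1 vs Seq3: 3
  Seq1 vs Seq4: 3
  Seq2 vs Seq3: 7
  Seq2 vs Seq4: 5
  Seq3 vs Seq4: 6
The largest is 7, between Seq2 and Seq3.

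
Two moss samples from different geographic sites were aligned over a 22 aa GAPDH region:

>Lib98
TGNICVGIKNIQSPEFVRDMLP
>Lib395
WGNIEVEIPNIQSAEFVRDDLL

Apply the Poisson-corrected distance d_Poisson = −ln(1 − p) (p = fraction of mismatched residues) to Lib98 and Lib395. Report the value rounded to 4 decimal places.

The sequences differ at positions 1 (T/W), 5 (C/E), 7 (G/E), 9 (K/P), 14 (P/A), 20 (M/D), 22 (P/L).
p = 7/22 = 0.318182.
d = −ln(1 − 0.318182) = −ln(0.681818) = 0.3830.

0.3830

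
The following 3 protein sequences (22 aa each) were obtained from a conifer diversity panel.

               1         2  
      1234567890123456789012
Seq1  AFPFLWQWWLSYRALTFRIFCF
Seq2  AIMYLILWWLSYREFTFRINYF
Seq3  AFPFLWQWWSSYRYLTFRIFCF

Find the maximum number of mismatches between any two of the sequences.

Pairwise Hamming distances:
  Seq1 vs Seq2: 9
  Seq1 vs Seq3: 2
  Seq2 vs Seq3: 10
The largest is 10, between Seq2 and Seq3.

10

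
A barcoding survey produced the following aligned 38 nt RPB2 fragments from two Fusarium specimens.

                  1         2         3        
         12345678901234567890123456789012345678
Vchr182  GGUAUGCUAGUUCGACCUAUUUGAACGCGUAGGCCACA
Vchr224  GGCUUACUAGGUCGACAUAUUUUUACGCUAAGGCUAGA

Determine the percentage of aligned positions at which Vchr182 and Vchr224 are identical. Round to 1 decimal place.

71.1%

The sequences differ at positions 3 (U/C), 4 (A/U), 6 (G/A), 11 (U/G), 17 (C/A), 23 (G/U), 24 (A/U), 29 (G/U), 30 (U/A), 35 (C/U), 37 (C/G).
27 of the 38 sites match, so the percent identity is 27/38 × 100 = 71.1%.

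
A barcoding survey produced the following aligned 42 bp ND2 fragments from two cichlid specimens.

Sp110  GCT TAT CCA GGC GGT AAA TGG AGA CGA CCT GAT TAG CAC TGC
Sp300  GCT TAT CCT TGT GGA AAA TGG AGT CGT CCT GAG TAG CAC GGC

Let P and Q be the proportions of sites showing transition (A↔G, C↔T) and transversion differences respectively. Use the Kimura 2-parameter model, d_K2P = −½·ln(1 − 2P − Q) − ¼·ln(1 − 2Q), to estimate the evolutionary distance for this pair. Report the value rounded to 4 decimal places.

0.2219

Differing sites — 9:A/T (Tv); 10:G/T (Tv); 12:C/T (Ti); 15:T/A (Tv); 24:A/T (Tv); 27:A/T (Tv); 33:T/G (Tv); 40:T/G (Tv).
Of the 8 differences, 1 transition and 7 transversions over 42 sites: P = 1/42 = 0.023810, Q = 7/42 = 0.166667.
d = −0.5·ln(0.785713) − 0.25·ln(0.666666) = −0.5·(-0.241164) − 0.25·(-0.405466) = 0.2219.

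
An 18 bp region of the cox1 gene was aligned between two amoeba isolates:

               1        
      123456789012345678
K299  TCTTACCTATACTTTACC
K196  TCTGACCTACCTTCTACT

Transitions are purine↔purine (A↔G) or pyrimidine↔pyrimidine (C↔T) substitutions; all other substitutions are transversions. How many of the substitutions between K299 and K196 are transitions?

The sequences differ at positions 4 (T/G, transversion), 10 (T/C, transition), 11 (A/C, transversion), 12 (C/T, transition), 14 (T/C, transition), 18 (C/T, transition).
Of the 6 differences, 4 transitions and 2 transversions, so the answer is 4.

4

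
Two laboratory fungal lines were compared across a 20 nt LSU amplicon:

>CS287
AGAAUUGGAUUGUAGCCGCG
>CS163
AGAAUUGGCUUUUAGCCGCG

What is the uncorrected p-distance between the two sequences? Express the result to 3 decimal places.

0.100

The sequences differ at positions 9 (A/C), 12 (G/U).
There are 2 differences over 20 sites, so p = 2/20 = 0.100.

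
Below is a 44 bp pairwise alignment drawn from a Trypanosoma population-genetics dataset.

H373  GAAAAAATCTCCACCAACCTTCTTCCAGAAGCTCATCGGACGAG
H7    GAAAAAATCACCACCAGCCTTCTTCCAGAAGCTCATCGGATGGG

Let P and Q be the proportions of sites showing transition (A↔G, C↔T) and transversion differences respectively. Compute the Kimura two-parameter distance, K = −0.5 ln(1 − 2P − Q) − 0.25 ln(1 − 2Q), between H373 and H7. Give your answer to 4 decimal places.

0.0983

Mismatches occur at site 10 (T/A, transversion), site 17 (A/G, transition), site 41 (C/T, transition), site 43 (A/G, transition).
Of the 4 differences, 3 transitions and 1 transversion over 44 sites: P = 3/44 = 0.068182, Q = 1/44 = 0.022727.
d = −0.5·ln(0.840909) − 0.25·ln(0.954546) = −0.5·(-0.173272) − 0.25·(-0.046519) = 0.0983.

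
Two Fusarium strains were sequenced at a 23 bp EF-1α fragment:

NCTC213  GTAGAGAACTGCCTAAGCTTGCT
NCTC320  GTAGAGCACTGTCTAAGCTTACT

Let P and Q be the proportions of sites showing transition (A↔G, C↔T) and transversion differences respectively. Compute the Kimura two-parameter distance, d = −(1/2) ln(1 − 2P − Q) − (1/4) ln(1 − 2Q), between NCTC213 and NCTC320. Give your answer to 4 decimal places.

Mismatches occur at site 7 (A→C, transversion), site 12 (C→T, transition), site 21 (G→A, transition).
Of the 3 differences, 2 transitions and 1 transversion over 23 sites: P = 2/23 = 0.086957, Q = 1/23 = 0.043478.
d = −0.5·ln(0.782608) − 0.25·ln(0.913044) = −0.5·(-0.245123) − 0.25·(-0.090971) = 0.1453.

0.1453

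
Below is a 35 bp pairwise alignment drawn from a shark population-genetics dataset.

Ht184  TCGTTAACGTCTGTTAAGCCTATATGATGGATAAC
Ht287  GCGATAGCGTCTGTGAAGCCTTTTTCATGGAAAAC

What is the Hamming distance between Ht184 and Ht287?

8

Mismatches occur at site 1 (T↔G), site 4 (T↔A), site 7 (A↔G), site 15 (T↔G), site 22 (A↔T), site 24 (A↔T), site 26 (G↔C), site 32 (T↔A).
That gives 8 mismatches out of 35 aligned sites, so the Hamming distance is 8.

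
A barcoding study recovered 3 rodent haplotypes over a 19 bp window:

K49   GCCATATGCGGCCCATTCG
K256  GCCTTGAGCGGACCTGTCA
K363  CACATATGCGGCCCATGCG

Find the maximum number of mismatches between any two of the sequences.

10

Pairwise Hamming distances:
  K49 vs K256: 7
  K49 vs K363: 3
  K256 vs K363: 10
The largest is 10, between K256 and K363.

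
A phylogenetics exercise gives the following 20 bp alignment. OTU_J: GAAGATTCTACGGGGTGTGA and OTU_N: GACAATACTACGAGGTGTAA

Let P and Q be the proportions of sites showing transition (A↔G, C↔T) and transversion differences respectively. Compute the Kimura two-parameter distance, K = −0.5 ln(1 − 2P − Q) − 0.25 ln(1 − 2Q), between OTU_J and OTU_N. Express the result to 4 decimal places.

0.3112

Differing sites — 3:A/C (Tv); 4:G/A (Ti); 7:T/A (Tv); 13:G/A (Ti); 19:G/A (Ti).
Of the 5 differences, 3 transitions and 2 transversions over 20 sites: P = 3/20 = 0.150000, Q = 2/20 = 0.100000.
d = −0.5·ln(0.600000) − 0.25·ln(0.800000) = −0.5·(-0.510826) − 0.25·(-0.223144) = 0.3112.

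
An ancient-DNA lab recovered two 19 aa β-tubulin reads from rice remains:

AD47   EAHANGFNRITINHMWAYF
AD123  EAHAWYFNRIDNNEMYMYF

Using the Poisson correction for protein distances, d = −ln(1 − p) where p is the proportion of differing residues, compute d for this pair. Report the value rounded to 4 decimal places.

Differing sites — 5:N/W; 6:G/Y; 11:T/D; 12:I/N; 14:H/E; 16:W/Y; 17:A/M.
p = 7/19 = 0.368421.
d = −ln(1 − 0.368421) = −ln(0.631579) = 0.4595.

0.4595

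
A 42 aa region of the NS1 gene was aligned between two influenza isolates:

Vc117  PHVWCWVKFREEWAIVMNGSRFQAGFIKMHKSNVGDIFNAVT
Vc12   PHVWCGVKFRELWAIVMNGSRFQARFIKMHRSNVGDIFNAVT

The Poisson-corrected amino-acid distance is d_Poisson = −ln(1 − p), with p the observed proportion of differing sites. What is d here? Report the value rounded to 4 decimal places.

Differing sites — 6:W/G; 12:E/L; 25:G/R; 31:K/R.
p = 4/42 = 0.095238.
d = −ln(1 − 0.095238) = −ln(0.904762) = 0.1001.

0.1001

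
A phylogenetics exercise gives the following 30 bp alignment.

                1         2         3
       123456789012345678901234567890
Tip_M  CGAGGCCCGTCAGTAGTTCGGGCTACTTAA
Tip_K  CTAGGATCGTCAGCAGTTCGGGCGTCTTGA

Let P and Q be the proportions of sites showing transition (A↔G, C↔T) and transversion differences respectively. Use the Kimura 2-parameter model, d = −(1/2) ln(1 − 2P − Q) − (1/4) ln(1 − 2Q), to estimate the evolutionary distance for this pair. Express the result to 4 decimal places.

Mismatches occur at site 2 (G/T, transversion), site 6 (C/A, transversion), site 7 (C/T, transition), site 14 (T/C, transition), site 24 (T/G, transversion), site 25 (A/T, transversion), site 29 (A/G, transition).
Of the 7 differences, 3 transitions and 4 transversions over 30 sites: P = 3/30 = 0.100000, Q = 4/30 = 0.133333.
d = −0.5·ln(0.666667) − 0.25·ln(0.733334) = −0.5·(-0.405465) − 0.25·(-0.310154) = 0.2803.

0.2803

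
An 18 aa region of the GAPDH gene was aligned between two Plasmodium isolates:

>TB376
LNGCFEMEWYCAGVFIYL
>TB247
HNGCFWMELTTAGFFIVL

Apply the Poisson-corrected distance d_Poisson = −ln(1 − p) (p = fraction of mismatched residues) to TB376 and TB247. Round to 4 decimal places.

Differing sites — 1:L/H; 6:E/W; 9:W/L; 10:Y/T; 11:C/T; 14:V/F; 17:Y/V.
p = 7/18 = 0.388889.
d = −ln(1 − 0.388889) = −ln(0.611111) = 0.4925.

0.4925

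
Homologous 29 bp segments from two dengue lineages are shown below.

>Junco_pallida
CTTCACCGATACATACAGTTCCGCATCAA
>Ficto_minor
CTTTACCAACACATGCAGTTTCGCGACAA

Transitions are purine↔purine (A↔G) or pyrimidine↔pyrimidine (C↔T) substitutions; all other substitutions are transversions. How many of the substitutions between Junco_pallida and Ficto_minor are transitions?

The sequences differ at positions 4 (C/T, transition), 8 (G/A, transition), 10 (T/C, transition), 15 (A/G, transition), 21 (C/T, transition), 25 (A/G, transition), 26 (T/A, transversion).
Of the 7 differences, 6 transitions and 1 transversion, so the answer is 6.

6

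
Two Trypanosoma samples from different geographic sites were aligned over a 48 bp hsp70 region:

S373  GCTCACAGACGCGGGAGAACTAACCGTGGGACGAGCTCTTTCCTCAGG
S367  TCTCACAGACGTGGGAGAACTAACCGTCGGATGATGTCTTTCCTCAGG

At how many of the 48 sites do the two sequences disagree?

Mismatches occur at site 1 (G/T), site 12 (C/T), site 28 (G/C), site 32 (C/T), site 35 (G/T), site 36 (C/G).
That gives 6 mismatches out of 48 aligned sites, so the Hamming distance is 6.

6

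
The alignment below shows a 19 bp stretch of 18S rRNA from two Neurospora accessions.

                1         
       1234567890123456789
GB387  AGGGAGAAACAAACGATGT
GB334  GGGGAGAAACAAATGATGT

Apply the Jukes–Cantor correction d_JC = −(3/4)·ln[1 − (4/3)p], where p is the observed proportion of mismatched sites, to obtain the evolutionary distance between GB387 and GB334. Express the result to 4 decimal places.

0.1134

The sequences differ at positions 1 (A/G), 14 (C/T).
p = 2/19 = 0.105263.
d = −0.75 · ln(1 − (4/3)·0.105263) = −0.75 · ln(0.859649) = −0.75 · (-0.151231) = 0.1134.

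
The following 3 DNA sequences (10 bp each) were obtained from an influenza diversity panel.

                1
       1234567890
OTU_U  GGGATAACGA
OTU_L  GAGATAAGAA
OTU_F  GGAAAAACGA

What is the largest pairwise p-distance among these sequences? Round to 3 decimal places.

Pairwise Hamming distances:
  OTU_U vs OTU_L: 3
  OTU_U vs OTU_F: 2
  OTU_L vs OTU_F: 5
The largest is 5 mismatches, between OTU_L and OTU_F; p = 5/10 = 0.500.

0.500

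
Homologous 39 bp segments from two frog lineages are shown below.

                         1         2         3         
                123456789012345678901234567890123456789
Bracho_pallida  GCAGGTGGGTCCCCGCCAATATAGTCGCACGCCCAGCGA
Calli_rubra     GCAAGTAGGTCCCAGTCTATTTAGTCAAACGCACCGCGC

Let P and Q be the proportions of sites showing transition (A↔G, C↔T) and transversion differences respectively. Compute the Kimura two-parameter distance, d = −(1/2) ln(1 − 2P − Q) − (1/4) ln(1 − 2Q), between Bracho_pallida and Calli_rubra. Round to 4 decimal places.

0.3539

Mismatches occur at site 4 (G↔A, transition), site 7 (G↔A, transition), site 14 (C↔A, transversion), site 16 (C↔T, transition), site 18 (A↔T, transversion), site 21 (A↔T, transversion), site 27 (G↔A, transition), site 28 (C↔A, transversion), site 33 (C↔A, transversion), site 35 (A↔C, transversion), site 39 (A↔C, transversion).
Of the 11 differences, 4 transitions and 7 transversions over 39 sites: P = 4/39 = 0.102564, Q = 7/39 = 0.179487.
d = −0.5·ln(0.615385) − 0.25·ln(0.641026) = −0.5·(-0.485507) − 0.25·(-0.444685) = 0.3539.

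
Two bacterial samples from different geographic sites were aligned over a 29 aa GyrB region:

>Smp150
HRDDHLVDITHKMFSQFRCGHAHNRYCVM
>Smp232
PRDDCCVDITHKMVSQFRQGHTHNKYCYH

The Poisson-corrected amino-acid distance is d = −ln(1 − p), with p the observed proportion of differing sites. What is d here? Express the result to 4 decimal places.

The sequences differ at positions 1 (H/P), 5 (H/C), 6 (L/C), 14 (F/V), 19 (C/Q), 22 (A/T), 25 (R/K), 28 (V/Y), 29 (M/H).
p = 9/29 = 0.310345.
d = −ln(1 − 0.310345) = −ln(0.689655) = 0.3716.

0.3716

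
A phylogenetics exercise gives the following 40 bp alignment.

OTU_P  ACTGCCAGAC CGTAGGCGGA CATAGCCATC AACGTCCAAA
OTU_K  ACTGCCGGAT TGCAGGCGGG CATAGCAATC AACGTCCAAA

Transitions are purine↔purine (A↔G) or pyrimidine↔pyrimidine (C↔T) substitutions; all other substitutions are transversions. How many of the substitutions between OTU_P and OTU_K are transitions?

5

Differing sites — 7:A/G (Ti); 10:C/T (Ti); 11:C/T (Ti); 13:T/C (Ti); 20:A/G (Ti); 27:C/A (Tv).
Of the 6 differences, 5 transitions and 1 transversion, so the answer is 5.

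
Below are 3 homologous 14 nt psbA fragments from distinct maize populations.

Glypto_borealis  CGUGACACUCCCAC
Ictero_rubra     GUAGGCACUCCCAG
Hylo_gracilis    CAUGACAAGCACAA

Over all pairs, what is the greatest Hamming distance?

8

Pairwise Hamming distances:
  Glypto_borealis vs Ictero_rubra: 5
  Glypto_borealis vs Hylo_gracilis: 5
  Ictero_rubra vs Hylo_gracilis: 8
The largest is 8, between Ictero_rubra and Hylo_gracilis.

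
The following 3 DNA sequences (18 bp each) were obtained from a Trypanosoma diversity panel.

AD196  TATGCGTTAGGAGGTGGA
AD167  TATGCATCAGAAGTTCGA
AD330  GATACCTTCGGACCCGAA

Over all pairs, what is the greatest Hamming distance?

11

Pairwise Hamming distances:
  AD196 vs AD167: 5
  AD196 vs AD330: 8
  AD167 vs AD330: 11
The largest is 11, between AD167 and AD330.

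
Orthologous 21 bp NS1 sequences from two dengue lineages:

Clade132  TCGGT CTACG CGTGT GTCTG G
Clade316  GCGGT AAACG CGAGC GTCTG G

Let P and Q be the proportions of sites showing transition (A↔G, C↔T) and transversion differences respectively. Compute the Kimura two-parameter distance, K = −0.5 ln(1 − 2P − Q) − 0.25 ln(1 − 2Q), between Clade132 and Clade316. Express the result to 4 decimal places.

Differing sites — 1:T/G (Tv); 6:C/A (Tv); 7:T/A (Tv); 13:T/A (Tv); 15:T/C (Ti).
Of the 5 differences, 1 transition and 4 transversions over 21 sites: P = 1/21 = 0.047619, Q = 4/21 = 0.190476.
d = −0.5·ln(0.714286) − 0.25·ln(0.619048) = −0.5·(-0.336472) − 0.25·(-0.479572) = 0.2881.

0.2881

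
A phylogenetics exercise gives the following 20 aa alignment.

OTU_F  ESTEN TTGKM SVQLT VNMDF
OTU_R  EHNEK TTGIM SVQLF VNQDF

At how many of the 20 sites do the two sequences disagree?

6

The sequences differ at positions 2 (S/H), 3 (T/N), 5 (N/K), 9 (K/I), 15 (T/F), 18 (M/Q).
That gives 6 mismatches out of 20 aligned sites, so the Hamming distance is 6.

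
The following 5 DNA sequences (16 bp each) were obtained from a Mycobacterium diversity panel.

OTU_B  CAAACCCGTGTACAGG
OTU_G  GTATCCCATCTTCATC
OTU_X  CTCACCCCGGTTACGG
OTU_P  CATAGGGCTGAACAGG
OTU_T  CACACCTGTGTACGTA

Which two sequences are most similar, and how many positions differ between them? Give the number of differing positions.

Pairwise Hamming distances:
  OTU_B vs OTU_G: 8
  OTU_B vs OTU_X: 7
  OTU_B vs OTU_P: 6
  OTU_B vs OTU_T: 5
  OTU_G vs OTU_X: 10
  OTU_G vs OTU_P: 13
  OTU_G vs OTU_T: 10
  OTU_X vs OTU_P: 10
  OTU_X vs OTU_T: 9
  OTU_P vs OTU_T: 9
The smallest is 5, between OTU_B and OTU_T.

5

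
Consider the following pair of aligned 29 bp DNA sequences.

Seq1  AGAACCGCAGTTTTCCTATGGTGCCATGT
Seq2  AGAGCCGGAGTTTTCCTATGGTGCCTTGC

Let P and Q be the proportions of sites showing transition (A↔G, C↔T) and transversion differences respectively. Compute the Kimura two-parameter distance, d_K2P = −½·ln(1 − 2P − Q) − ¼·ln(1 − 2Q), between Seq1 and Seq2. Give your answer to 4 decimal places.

Differing sites — 4:A/G (Ti); 8:C/G (Tv); 26:A/T (Tv); 29:T/C (Ti).
Of the 4 differences, 2 transitions and 2 transversions over 29 sites: P = 2/29 = 0.068966, Q = 2/29 = 0.068966.
d = −0.5·ln(0.793102) − 0.25·ln(0.862068) = −0.5·(-0.231803) − 0.25·(-0.148421) = 0.1530.

0.1530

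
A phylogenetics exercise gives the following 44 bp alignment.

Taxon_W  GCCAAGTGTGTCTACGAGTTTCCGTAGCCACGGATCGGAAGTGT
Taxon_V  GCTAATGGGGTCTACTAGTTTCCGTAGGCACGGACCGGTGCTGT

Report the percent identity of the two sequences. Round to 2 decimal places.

Differing sites — 3:C/T; 6:G/T; 7:T/G; 9:T/G; 16:G/T; 28:C/G; 35:T/C; 39:A/T; 40:A/G; 41:G/C.
34 of the 44 sites match, so the percent identity is 34/44 × 100 = 77.27%.

77.27%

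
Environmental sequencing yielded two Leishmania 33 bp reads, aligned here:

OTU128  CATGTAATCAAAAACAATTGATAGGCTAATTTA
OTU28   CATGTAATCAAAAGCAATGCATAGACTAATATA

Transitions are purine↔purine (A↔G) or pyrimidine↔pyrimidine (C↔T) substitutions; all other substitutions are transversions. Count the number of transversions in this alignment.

Mismatches occur at site 14 (A/G, transition), site 19 (T/G, transversion), site 20 (G/C, transversion), site 25 (G/A, transition), site 31 (T/A, transversion).
Of the 5 differences, 2 transitions and 3 transversions, so the answer is 3.

3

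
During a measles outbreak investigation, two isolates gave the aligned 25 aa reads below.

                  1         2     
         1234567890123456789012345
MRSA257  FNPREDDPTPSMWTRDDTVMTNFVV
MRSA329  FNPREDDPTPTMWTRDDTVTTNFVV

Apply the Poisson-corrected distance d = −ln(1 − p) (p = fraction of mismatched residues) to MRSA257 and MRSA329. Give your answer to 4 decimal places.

0.0834

Differing sites — 11:S/T; 20:M/T.
p = 2/25 = 0.080000.
d = −ln(1 − 0.080000) = −ln(0.920000) = 0.0834.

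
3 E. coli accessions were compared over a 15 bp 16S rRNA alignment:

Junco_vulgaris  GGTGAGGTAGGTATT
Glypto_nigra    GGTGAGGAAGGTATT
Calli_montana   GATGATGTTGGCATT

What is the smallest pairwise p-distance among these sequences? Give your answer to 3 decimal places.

0.067

Pairwise Hamming distances:
  Junco_vulgaris vs Glypto_nigra: 1
  Junco_vulgaris vs Calli_montana: 4
  Glypto_nigra vs Calli_montana: 5
The smallest is 1 mismatch, between Junco_vulgaris and Glypto_nigra; p = 1/15 = 0.067.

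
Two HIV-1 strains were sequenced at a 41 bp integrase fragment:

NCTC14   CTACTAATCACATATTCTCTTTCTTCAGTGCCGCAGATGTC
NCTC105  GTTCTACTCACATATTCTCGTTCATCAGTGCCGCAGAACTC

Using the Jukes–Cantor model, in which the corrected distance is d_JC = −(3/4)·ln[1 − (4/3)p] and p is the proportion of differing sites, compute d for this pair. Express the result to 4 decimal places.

0.1937

Mismatches occur at site 1 (C/G), site 3 (A/T), site 7 (A/C), site 20 (T/G), site 24 (T/A), site 38 (T/A), site 39 (G/C).
p = 7/41 = 0.170732.
d = −0.75 · ln(1 − (4/3)·0.170732) = −0.75 · ln(0.772357) = −0.75 · (-0.258308) = 0.1937.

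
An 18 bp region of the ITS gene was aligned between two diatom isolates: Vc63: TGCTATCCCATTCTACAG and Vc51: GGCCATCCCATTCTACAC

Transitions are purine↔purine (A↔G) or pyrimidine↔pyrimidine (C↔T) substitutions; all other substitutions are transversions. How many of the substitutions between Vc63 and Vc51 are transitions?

The sequences differ at positions 1 (T/G, transversion), 4 (T/C, transition), 18 (G/C, transversion).
Of the 3 differences, 1 transition and 2 transversions, so the answer is 1.

1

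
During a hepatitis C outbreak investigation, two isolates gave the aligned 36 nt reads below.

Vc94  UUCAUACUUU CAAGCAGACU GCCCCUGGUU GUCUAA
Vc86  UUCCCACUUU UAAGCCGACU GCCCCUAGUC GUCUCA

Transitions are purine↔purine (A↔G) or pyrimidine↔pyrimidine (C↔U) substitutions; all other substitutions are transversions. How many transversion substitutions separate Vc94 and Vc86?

3

Differing sites — 4:A/C (Tv); 5:U/C (Ti); 11:C/U (Ti); 16:A/C (Tv); 27:G/A (Ti); 30:U/C (Ti); 35:A/C (Tv).
Of the 7 differences, 4 transitions and 3 transversions, so the answer is 3.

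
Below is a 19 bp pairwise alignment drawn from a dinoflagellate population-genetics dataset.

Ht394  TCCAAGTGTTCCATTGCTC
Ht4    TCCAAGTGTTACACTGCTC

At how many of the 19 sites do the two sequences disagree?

Differing sites — 11:C/A; 14:T/C.
That gives 2 mismatches out of 19 aligned sites, so the Hamming distance is 2.

2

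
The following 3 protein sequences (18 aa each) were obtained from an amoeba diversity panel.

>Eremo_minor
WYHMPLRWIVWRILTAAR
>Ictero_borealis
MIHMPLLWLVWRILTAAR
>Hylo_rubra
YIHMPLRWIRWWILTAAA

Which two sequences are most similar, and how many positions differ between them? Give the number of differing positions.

Pairwise Hamming distances:
  Eremo_minor vs Ictero_borealis: 4
  Eremo_minor vs Hylo_rubra: 5
  Ictero_borealis vs Hylo_rubra: 6
The smallest is 4, between Eremo_minor and Ictero_borealis.

4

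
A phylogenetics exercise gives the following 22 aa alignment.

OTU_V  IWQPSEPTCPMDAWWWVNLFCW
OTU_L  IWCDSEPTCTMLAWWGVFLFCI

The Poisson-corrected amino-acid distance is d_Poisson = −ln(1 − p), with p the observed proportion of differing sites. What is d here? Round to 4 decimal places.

Mismatches occur at site 3 (Q→C), site 4 (P→D), site 10 (P→T), site 12 (D→L), site 16 (W→G), site 18 (N→F), site 22 (W→I).
p = 7/22 = 0.318182.
d = −ln(1 − 0.318182) = −ln(0.681818) = 0.3830.

0.3830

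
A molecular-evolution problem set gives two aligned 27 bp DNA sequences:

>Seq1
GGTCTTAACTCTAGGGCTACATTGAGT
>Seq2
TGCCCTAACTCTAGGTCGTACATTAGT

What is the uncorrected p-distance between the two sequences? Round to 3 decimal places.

Differing sites — 1:G/T; 3:T/C; 5:T/C; 16:G/T; 18:T/G; 19:A/T; 20:C/A; 21:A/C; 22:T/A; 24:G/T.
There are 10 differences over 27 sites, so p = 10/27 = 0.370.

0.370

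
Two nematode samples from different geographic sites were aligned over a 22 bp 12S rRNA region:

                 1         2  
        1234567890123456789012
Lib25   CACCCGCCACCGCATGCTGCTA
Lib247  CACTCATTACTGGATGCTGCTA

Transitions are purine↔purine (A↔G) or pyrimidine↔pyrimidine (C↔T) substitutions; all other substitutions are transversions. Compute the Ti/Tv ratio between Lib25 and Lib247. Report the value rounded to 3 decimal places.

5.000

Differing sites — 4:C/T (Ti); 6:G/A (Ti); 7:C/T (Ti); 8:C/T (Ti); 11:C/T (Ti); 13:C/G (Tv).
Of the 6 differences, 5 transitions and 1 transversion, so Ti/Tv = 5/1 = 5.000.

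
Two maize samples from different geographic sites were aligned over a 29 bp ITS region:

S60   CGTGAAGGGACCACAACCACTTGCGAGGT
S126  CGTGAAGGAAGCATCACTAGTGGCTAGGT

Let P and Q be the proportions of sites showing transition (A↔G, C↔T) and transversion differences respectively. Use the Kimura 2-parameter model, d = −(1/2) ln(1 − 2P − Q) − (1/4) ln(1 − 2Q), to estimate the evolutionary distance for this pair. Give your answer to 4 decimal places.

0.3442

Mismatches occur at site 9 (G↔A, transition), site 11 (C↔G, transversion), site 14 (C↔T, transition), site 15 (A↔C, transversion), site 18 (C↔T, transition), site 20 (C↔G, transversion), site 22 (T↔G, transversion), site 25 (G↔T, transversion).
Of the 8 differences, 3 transitions and 5 transversions over 29 sites: P = 3/29 = 0.103448, Q = 5/29 = 0.172414.
d = −0.5·ln(0.620690) − 0.25·ln(0.655172) = −0.5·(-0.476924) − 0.25·(-0.422857) = 0.3442.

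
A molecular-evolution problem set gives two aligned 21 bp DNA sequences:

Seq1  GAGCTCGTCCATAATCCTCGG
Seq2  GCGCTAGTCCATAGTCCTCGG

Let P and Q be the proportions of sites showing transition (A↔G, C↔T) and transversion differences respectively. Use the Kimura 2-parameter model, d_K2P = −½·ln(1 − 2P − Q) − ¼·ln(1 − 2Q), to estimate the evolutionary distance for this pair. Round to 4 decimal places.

0.1585

The sequences differ at positions 2 (A/C, transversion), 6 (C/A, transversion), 14 (A/G, transition).
Of the 3 differences, 1 transition and 2 transversions over 21 sites: P = 1/21 = 0.047619, Q = 2/21 = 0.095238.
d = −0.5·ln(0.809524) − 0.25·ln(0.809524) = −0.5·(-0.211309) − 0.25·(-0.211309) = 0.1585.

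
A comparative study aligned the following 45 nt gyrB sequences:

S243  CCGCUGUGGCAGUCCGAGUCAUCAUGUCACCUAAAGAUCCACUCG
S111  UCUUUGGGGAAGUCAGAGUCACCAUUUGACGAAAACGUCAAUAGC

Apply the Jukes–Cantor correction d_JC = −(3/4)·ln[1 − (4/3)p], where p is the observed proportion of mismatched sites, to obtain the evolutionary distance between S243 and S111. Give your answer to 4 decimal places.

0.5716

The sequences differ at positions 1 (C/U), 3 (G/U), 4 (C/U), 7 (U/G), 10 (C/A), 15 (C/A), 22 (U/C), 26 (G/U), 28 (C/G), 31 (C/G), 32 (U/A), 36 (G/C), 37 (A/G), 40 (C/A), 42 (C/U), 43 (U/A), 44 (C/G), 45 (G/C).
p = 18/45 = 0.400000.
d = −0.75 · ln(1 − (4/3)·0.400000) = −0.75 · ln(0.466667) = −0.75 · (-0.762139) = 0.5716.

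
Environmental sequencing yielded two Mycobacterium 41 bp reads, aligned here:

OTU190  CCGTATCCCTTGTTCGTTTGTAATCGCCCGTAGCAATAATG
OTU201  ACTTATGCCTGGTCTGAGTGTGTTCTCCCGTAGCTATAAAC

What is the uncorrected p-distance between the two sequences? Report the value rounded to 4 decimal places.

0.3415

Mismatches occur at site 1 (C→A), site 3 (G→T), site 7 (C→G), site 11 (T→G), site 14 (T→C), site 15 (C→T), site 17 (T→A), site 18 (T→G), site 22 (A→G), site 23 (A→T), site 26 (G→T), site 35 (A→T), site 40 (T→A), site 41 (G→C).
There are 14 differences over 41 sites, so p = 14/41 = 0.3415.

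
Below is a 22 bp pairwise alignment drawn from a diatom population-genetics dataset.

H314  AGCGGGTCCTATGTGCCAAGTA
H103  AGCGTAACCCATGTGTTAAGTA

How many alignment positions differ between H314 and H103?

6

Differing sites — 5:G/T; 6:G/A; 7:T/A; 10:T/C; 16:C/T; 17:C/T.
That gives 6 mismatches out of 22 aligned sites, so the Hamming distance is 6.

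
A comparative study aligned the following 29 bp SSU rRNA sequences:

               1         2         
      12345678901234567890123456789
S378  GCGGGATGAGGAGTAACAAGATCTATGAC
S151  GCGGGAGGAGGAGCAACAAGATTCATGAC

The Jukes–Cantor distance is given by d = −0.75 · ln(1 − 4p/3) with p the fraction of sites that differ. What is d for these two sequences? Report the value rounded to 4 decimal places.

Differing sites — 7:T/G; 14:T/C; 23:C/T; 24:T/C.
p = 4/29 = 0.137931.
d = −0.75 · ln(1 − (4/3)·0.137931) = −0.75 · ln(0.816092) = −0.75 · (-0.203228) = 0.1524.

0.1524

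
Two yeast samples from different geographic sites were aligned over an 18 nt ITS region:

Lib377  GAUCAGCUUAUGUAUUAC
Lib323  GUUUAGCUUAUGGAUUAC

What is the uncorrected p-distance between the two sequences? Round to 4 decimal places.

Differing sites — 2:A/U; 4:C/U; 13:U/G.
There are 3 differences over 18 sites, so p = 3/18 = 0.1667.

0.1667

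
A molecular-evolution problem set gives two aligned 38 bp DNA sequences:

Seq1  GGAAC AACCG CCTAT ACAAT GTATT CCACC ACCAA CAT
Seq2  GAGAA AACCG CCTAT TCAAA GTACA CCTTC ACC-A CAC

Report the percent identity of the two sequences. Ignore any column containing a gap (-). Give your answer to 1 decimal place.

73.0%

Excluding the 1 gap column leaves 37 comparable sites.
Mismatches occur at site 2 (G/A), site 3 (A/G), site 5 (C/A), site 16 (A/T), site 20 (T/A), site 24 (T/C), site 25 (T/A), site 28 (A/T), site 29 (C/T), site 38 (T/C).
27 of the 37 comparable sites match, so the percent identity is 27/37 × 100 = 73.0%.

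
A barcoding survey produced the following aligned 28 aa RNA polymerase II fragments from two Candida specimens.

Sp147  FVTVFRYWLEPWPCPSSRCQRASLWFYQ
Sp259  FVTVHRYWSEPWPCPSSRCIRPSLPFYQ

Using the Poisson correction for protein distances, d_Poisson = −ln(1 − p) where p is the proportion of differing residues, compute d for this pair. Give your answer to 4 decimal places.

0.1967

The sequences differ at positions 5 (F/H), 9 (L/S), 20 (Q/I), 22 (A/P), 25 (W/P).
p = 5/28 = 0.178571.
d = −ln(1 − 0.178571) = −ln(0.821429) = 0.1967.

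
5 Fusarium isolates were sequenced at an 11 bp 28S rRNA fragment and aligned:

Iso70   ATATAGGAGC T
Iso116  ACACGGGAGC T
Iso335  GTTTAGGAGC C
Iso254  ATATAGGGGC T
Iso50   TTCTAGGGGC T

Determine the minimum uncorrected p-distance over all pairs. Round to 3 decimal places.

Pairwise Hamming distances:
  Iso70 vs Iso116: 3
  Iso70 vs Iso335: 3
  Iso70 vs Iso254: 1
  Iso70 vs Iso50: 3
  Iso116 vs Iso335: 6
  Iso116 vs Iso254: 4
  Iso116 vs Iso50: 6
  Iso335 vs Iso254: 4
  Iso335 vs Iso50: 4
  Iso254 vs Iso50: 2
The smallest is 1 mismatch, between Iso70 and Iso254; p = 1/11 = 0.091.

0.091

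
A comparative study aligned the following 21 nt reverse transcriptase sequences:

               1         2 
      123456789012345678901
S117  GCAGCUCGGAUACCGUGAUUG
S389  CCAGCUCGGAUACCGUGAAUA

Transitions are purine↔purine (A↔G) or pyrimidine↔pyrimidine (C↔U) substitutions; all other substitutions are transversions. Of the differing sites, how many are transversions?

The sequences differ at positions 1 (G/C, transversion), 19 (U/A, transversion), 21 (G/A, transition).
Of the 3 differences, 1 transition and 2 transversions, so the answer is 2.

2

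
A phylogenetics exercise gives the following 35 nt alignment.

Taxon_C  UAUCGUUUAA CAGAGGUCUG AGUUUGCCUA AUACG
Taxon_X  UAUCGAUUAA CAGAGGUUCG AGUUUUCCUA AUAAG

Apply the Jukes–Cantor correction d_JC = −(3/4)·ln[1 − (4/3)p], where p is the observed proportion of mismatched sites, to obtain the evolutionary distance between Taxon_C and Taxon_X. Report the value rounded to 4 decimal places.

The sequences differ at positions 6 (U/A), 18 (C/U), 19 (U/C), 26 (G/U), 34 (C/A).
p = 5/35 = 0.142857.
d = −0.75 · ln(1 − (4/3)·0.142857) = −0.75 · ln(0.809524) = −0.75 · (-0.211309) = 0.1585.

0.1585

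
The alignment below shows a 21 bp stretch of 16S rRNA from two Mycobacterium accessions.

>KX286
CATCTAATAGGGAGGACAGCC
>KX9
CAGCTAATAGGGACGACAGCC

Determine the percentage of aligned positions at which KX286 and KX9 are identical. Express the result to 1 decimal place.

90.5%

Mismatches occur at site 3 (T/G), site 14 (G/C).
19 of the 21 sites match, so the percent identity is 19/21 × 100 = 90.5%.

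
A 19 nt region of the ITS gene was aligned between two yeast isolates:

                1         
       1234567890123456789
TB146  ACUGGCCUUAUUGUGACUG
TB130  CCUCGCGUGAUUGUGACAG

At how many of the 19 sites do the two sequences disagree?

5

Differing sites — 1:A/C; 4:G/C; 7:C/G; 9:U/G; 18:U/A.
That gives 5 mismatches out of 19 aligned sites, so the Hamming distance is 5.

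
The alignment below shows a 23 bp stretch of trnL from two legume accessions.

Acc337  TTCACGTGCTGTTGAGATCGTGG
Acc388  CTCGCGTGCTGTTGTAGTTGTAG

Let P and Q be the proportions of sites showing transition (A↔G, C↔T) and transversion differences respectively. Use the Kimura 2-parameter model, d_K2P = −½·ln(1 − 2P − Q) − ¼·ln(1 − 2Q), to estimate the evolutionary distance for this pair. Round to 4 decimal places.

0.4392

Differing sites — 1:T/C (Ti); 4:A/G (Ti); 15:A/T (Tv); 16:G/A (Ti); 17:A/G (Ti); 19:C/T (Ti); 22:G/A (Ti).
Of the 7 differences, 6 transitions and 1 transversion over 23 sites: P = 6/23 = 0.260870, Q = 1/23 = 0.043478.
d = −0.5·ln(0.434782) − 0.25·ln(0.913044) = −0.5·(-0.832911) − 0.25·(-0.090971) = 0.4392.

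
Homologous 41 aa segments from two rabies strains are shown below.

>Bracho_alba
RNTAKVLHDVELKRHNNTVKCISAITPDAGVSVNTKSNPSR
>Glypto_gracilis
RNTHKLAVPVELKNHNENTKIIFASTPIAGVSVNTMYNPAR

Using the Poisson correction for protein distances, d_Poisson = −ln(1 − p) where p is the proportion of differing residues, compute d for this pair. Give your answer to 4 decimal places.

0.4947

Mismatches occur at site 4 (A↔H), site 6 (V↔L), site 7 (L↔A), site 8 (H↔V), site 9 (D↔P), site 14 (R↔N), site 17 (N↔E), site 18 (T↔N), site 19 (V↔T), site 21 (C↔I), site 23 (S↔F), site 25 (I↔S), site 28 (D↔I), site 36 (K↔M), site 37 (S↔Y), site 40 (S↔A).
p = 16/41 = 0.390244.
d = −ln(1 − 0.390244) = −ln(0.609756) = 0.4947.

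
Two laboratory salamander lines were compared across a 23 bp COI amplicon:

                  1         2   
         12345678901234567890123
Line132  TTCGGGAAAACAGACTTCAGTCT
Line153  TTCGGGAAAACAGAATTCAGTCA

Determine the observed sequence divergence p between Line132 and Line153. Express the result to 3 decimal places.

0.087

Differing sites — 15:C/A; 23:T/A.
There are 2 differences over 23 sites, so p = 2/23 = 0.087.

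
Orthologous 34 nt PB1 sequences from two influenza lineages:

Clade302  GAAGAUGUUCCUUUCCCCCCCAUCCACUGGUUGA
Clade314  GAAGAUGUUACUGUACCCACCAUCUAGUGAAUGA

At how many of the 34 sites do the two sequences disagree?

The sequences differ at positions 10 (C/A), 13 (U/G), 15 (C/A), 19 (C/A), 25 (C/U), 27 (C/G), 30 (G/A), 31 (U/A).
That gives 8 mismatches out of 34 aligned sites, so the Hamming distance is 8.

8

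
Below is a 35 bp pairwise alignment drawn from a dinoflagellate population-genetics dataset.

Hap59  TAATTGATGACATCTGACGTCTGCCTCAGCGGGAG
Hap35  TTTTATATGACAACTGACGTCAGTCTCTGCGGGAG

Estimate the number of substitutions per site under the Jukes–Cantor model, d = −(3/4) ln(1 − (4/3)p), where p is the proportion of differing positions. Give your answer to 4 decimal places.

Mismatches occur at site 2 (A↔T), site 3 (A↔T), site 5 (T↔A), site 6 (G↔T), site 13 (T↔A), site 22 (T↔A), site 24 (C↔T), site 28 (A↔T).
p = 8/35 = 0.228571.
d = −0.75 · ln(1 − (4/3)·0.228571) = −0.75 · ln(0.695239) = −0.75 · (-0.363500) = 0.2726.

0.2726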